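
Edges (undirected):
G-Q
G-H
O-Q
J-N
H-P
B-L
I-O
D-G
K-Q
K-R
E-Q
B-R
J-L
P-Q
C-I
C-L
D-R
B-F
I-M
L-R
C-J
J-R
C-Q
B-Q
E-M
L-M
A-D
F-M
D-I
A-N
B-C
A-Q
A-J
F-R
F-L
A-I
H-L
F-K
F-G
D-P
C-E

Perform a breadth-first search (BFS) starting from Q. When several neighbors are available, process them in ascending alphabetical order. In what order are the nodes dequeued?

Visit Q; enqueue A, B, C, E, G, K, O, P → queue [A, B, C, E, G, K, O, P]
Visit A; enqueue D, I, J, N → queue [B, C, E, G, K, O, P, D, I, J, N]
Visit B; enqueue F, L, R → queue [C, E, G, K, O, P, D, I, J, N, F, L, R]
Visit C → queue [E, G, K, O, P, D, I, J, N, F, L, R]
Visit E; enqueue M → queue [G, K, O, P, D, I, J, N, F, L, R, M]
Visit G; enqueue H → queue [K, O, P, D, I, J, N, F, L, R, M, H]
Visit K → queue [O, P, D, I, J, N, F, L, R, M, H]
Visit O → queue [P, D, I, J, N, F, L, R, M, H]
Visit P → queue [D, I, J, N, F, L, R, M, H]
Visit D → queue [I, J, N, F, L, R, M, H]
Visit I → queue [J, N, F, L, R, M, H]
Visit J → queue [N, F, L, R, M, H]
Visit N → queue [F, L, R, M, H]
Visit F → queue [L, R, M, H]
Visit L → queue [R, M, H]
Visit R → queue [M, H]
Visit M → queue [H]
Visit H → queue []

Q A B C E G K O P D I J N F L R M H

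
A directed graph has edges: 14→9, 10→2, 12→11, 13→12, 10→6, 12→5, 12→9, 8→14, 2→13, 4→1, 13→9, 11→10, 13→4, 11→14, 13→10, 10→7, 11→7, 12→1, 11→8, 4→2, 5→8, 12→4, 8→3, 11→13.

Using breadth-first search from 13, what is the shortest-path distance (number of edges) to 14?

3

Level 0: 13
Level 1: 4, 9, 10, 12
Level 2: 1, 2, 5, 6, 7, 11
Level 3: 8, 14
Level 4: 3
14 first appears at level 3.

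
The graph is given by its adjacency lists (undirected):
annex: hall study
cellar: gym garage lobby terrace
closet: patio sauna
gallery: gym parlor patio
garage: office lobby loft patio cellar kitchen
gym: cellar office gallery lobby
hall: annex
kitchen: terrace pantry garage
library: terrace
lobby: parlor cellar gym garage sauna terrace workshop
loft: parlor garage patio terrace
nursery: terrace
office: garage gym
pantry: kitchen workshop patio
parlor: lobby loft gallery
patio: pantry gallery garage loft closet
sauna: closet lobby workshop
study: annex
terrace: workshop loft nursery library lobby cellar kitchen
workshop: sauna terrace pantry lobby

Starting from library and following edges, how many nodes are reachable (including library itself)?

17

BFS from library visits: library, terrace, workshop, nursery, loft, lobby, kitchen, cellar, sauna, pantry, patio, parlor, garage, gym, closet, gallery, office
Reachable nodes: 17 of 20 total.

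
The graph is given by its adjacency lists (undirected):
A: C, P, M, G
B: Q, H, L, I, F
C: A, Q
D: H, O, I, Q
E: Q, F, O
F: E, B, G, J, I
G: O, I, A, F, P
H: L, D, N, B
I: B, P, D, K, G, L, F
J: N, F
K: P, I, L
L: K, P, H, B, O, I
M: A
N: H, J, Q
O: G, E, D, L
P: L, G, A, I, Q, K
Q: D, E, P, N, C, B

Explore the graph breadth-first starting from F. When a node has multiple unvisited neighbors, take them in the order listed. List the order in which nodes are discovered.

F → E → B → G → J → I → Q → O → H → L → A → P → N → D → K → C → M

Visit F; enqueue E, B, G, J, I → queue [E, B, G, J, I]
Visit E; enqueue Q, O → queue [B, G, J, I, Q, O]
Visit B; enqueue H, L → queue [G, J, I, Q, O, H, L]
Visit G; enqueue A, P → queue [J, I, Q, O, H, L, A, P]
Visit J; enqueue N → queue [I, Q, O, H, L, A, P, N]
Visit I; enqueue D, K → queue [Q, O, H, L, A, P, N, D, K]
Visit Q; enqueue C → queue [O, H, L, A, P, N, D, K, C]
Visit O → queue [H, L, A, P, N, D, K, C]
Visit H → queue [L, A, P, N, D, K, C]
Visit L → queue [A, P, N, D, K, C]
Visit A; enqueue M → queue [P, N, D, K, C, M]
Visit P → queue [N, D, K, C, M]
Visit N → queue [D, K, C, M]
Visit D → queue [K, C, M]
Visit K → queue [C, M]
Visit C → queue [M]
Visit M → queue []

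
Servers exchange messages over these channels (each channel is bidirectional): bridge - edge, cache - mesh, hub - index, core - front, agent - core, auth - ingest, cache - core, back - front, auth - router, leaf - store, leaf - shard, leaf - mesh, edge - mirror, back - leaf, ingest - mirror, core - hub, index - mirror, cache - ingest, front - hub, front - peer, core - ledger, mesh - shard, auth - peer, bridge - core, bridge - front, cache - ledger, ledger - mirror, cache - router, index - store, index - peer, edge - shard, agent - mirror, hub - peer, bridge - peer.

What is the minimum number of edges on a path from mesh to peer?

4

Level 0: mesh
Level 1: cache, leaf, shard
Level 2: back, core, edge, ingest, ledger, router, store
Level 3: agent, auth, bridge, front, hub, index, mirror
Level 4: peer
peer first appears at level 4.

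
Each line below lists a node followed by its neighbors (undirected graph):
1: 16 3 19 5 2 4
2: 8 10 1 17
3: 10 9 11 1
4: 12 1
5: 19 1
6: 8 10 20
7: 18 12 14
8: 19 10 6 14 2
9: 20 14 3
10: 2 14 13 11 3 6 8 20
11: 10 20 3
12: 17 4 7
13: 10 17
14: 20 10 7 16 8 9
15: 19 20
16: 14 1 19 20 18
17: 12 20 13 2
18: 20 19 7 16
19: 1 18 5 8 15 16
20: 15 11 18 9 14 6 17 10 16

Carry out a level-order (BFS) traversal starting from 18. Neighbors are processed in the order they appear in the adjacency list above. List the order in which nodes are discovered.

18, 20, 19, 7, 16, 15, 11, 9, 14, 6, 17, 10, 1, 5, 8, 12, 3, 13, 2, 4

Visit 18; enqueue 20, 19, 7, 16 → queue [20, 19, 7, 16]
Visit 20; enqueue 15, 11, 9, 14, 6, 17, 10 → queue [19, 7, 16, 15, 11, 9, 14, 6, 17, 10]
Visit 19; enqueue 1, 5, 8 → queue [7, 16, 15, 11, 9, 14, 6, 17, 10, 1, 5, 8]
Visit 7; enqueue 12 → queue [16, 15, 11, 9, 14, 6, 17, 10, 1, 5, 8, 12]
Visit 16 → queue [15, 11, 9, 14, 6, 17, 10, 1, 5, 8, 12]
Visit 15 → queue [11, 9, 14, 6, 17, 10, 1, 5, 8, 12]
Visit 11; enqueue 3 → queue [9, 14, 6, 17, 10, 1, 5, 8, 12, 3]
Visit 9 → queue [14, 6, 17, 10, 1, 5, 8, 12, 3]
Visit 14 → queue [6, 17, 10, 1, 5, 8, 12, 3]
Visit 6 → queue [17, 10, 1, 5, 8, 12, 3]
Visit 17; enqueue 13, 2 → queue [10, 1, 5, 8, 12, 3, 13, 2]
Visit 10 → queue [1, 5, 8, 12, 3, 13, 2]
Visit 1; enqueue 4 → queue [5, 8, 12, 3, 13, 2, 4]
Visit 5 → queue [8, 12, 3, 13, 2, 4]
Visit 8 → queue [12, 3, 13, 2, 4]
Visit 12 → queue [3, 13, 2, 4]
Visit 3 → queue [13, 2, 4]
Visit 13 → queue [2, 4]
Visit 2 → queue [4]
Visit 4 → queue []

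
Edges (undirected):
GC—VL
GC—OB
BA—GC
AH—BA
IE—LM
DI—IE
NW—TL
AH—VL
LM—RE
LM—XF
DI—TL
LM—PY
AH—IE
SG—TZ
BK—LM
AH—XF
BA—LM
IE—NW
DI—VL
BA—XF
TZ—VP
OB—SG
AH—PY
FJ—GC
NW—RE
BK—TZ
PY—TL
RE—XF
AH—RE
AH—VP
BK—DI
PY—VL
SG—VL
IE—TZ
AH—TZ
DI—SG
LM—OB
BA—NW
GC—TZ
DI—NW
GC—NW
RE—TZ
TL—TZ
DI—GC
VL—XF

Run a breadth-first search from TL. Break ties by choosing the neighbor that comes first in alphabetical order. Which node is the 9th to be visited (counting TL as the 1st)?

SG

Visit TL; enqueue DI, NW, PY, TZ → queue [DI, NW, PY, TZ]
Visit DI; enqueue BK, GC, IE, SG, VL → queue [NW, PY, TZ, BK, GC, IE, SG, VL]
Visit NW; enqueue BA, RE → queue [PY, TZ, BK, GC, IE, SG, VL, BA, RE]
Visit PY; enqueue AH, LM → queue [TZ, BK, GC, IE, SG, VL, BA, RE, AH, LM]
Visit TZ; enqueue VP → queue [BK, GC, IE, SG, VL, BA, RE, AH, LM, VP]
Visit BK → queue [GC, IE, SG, VL, BA, RE, AH, LM, VP]
Visit GC; enqueue FJ, OB → queue [IE, SG, VL, BA, RE, AH, LM, VP, FJ, OB]
Visit IE → queue [SG, VL, BA, RE, AH, LM, VP, FJ, OB]
Visit SG → queue [VL, BA, RE, AH, LM, VP, FJ, OB]
Visit VL; enqueue XF → queue [BA, RE, AH, LM, VP, FJ, OB, XF]
Visit BA → queue [RE, AH, LM, VP, FJ, OB, XF]
Visit RE → queue [AH, LM, VP, FJ, OB, XF]
Visit AH → queue [LM, VP, FJ, OB, XF]
Visit LM → queue [VP, FJ, OB, XF]
Visit VP → queue [FJ, OB, XF]
Visit FJ → queue [OB, XF]
Visit OB → queue [XF]
Visit XF → queue []

Visit order: TL, DI, NW, PY, TZ, BK, GC, IE, SG, VL, BA, RE, AH, LM, VP, FJ, OB, XF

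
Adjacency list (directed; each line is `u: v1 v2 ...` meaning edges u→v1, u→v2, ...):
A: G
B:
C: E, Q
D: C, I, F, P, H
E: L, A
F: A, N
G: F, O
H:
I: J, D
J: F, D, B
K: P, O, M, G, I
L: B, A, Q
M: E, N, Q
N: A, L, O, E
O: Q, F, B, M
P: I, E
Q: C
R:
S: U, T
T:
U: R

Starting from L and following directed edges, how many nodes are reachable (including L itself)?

11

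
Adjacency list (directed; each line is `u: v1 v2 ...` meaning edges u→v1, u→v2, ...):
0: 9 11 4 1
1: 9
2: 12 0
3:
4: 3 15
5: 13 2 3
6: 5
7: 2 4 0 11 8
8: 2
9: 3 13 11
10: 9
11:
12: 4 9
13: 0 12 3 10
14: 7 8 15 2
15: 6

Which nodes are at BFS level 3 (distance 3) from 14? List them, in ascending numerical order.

1, 3, 5, 9

Level 0: 14
Level 1: 2, 7, 8, 15
Level 2: 0, 4, 6, 11, 12
Level 3: 1, 3, 5, 9
Level 4: 13
Level 5: 10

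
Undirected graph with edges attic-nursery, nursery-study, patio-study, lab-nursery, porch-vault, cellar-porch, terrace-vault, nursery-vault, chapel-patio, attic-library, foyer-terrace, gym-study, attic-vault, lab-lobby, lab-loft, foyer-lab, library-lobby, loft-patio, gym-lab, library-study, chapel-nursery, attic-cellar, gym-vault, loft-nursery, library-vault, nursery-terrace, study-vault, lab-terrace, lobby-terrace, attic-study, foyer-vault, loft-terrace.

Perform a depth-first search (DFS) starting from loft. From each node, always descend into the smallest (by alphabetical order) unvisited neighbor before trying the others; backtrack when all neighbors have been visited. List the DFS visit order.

loft → lab → foyer → terrace → lobby → library → attic → cellar → porch → vault → gym → study → nursery → chapel → patio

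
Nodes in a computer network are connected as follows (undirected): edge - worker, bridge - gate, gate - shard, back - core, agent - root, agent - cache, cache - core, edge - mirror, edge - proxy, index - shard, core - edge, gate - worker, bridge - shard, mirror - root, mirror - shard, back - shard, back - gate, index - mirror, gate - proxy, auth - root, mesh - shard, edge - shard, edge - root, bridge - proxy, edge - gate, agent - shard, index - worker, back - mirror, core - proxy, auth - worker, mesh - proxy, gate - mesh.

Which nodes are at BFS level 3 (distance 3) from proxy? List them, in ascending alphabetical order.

Level 0: proxy
Level 1: bridge, core, edge, gate, mesh
Level 2: back, cache, mirror, root, shard, worker
Level 3: agent, auth, index

agent, auth, index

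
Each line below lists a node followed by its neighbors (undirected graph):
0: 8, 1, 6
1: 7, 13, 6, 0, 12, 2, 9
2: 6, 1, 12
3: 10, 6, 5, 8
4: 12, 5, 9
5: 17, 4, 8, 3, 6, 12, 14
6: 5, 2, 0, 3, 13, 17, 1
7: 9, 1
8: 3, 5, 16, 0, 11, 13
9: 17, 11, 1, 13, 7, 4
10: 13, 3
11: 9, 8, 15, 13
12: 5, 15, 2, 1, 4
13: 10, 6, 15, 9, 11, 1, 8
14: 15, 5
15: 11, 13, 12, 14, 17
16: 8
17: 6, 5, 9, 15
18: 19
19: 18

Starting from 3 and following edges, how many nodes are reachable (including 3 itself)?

18

BFS from 3 visits: 3, 10, 8, 6, 5, 13, 16, 11, 0, 17, 2, 1, 14, 12, 4, 15, 9, 7
Reachable nodes: 18 of 20 total.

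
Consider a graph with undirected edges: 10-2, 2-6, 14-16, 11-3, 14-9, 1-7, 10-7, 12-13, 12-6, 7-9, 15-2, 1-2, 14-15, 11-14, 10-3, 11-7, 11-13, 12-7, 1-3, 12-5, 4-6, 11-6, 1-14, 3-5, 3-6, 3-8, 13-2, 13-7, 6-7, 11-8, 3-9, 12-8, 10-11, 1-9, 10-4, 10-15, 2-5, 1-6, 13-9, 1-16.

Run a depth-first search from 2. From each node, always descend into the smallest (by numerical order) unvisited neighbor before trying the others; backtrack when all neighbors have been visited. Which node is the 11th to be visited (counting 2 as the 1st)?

13

Visit 2
2 → 1
1 → 3
3 → 5
5 → 12
12 → 6
6 → 4
4 → 10
10 → 7
7 → 9
9 → 13
13 → 11
11 → 8
11 → 14
14 → 15
14 → 16

Visit order: 2, 1, 3, 5, 12, 6, 4, 10, 7, 9, 13, 11, 8, 14, 15, 16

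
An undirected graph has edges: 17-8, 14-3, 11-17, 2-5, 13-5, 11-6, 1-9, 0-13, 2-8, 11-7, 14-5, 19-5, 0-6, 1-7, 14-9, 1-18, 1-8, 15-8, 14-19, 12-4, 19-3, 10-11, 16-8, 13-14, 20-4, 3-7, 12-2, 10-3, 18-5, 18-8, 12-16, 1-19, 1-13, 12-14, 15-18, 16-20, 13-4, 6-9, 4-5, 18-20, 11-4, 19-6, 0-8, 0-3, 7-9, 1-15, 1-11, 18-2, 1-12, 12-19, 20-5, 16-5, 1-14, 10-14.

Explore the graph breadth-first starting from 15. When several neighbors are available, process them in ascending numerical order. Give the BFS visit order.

15, 1, 8, 18, 7, 9, 11, 12, 13, 14, 19, 0, 2, 16, 17, 5, 20, 3, 6, 4, 10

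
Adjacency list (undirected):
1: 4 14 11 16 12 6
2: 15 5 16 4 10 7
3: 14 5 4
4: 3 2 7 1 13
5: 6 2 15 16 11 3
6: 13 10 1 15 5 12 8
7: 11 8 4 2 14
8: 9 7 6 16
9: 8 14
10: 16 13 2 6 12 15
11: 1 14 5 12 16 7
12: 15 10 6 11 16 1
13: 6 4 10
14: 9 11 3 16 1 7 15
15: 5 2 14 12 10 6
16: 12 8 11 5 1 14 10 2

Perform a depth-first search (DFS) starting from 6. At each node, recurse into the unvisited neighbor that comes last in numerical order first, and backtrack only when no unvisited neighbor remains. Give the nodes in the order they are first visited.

6 15 14 16 12 11 7 8 9 4 13 10 2 5 3 1

Visit 6
6 → 15
15 → 14
14 → 16
16 → 12
12 → 11
11 → 7
7 → 8
8 → 9
7 → 4
4 → 13
13 → 10
10 → 2
2 → 5
5 → 3
4 → 1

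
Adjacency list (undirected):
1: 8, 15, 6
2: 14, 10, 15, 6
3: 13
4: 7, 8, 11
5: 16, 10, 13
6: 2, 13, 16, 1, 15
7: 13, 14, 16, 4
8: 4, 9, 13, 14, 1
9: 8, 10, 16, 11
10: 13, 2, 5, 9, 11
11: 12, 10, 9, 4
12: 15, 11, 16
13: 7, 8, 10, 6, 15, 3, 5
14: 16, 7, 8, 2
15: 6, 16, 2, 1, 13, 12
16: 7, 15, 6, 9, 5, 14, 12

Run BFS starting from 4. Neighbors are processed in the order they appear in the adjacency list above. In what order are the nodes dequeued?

4, 7, 8, 11, 13, 14, 16, 9, 1, 12, 10, 6, 15, 3, 5, 2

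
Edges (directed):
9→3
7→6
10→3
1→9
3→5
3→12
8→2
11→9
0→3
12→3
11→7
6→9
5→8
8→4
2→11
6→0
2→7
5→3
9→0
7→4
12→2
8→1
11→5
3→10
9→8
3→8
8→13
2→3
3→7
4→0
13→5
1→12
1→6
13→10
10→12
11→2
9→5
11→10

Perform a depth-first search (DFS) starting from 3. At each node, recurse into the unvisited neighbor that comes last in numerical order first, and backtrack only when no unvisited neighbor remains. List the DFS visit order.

3, 12, 2, 11, 10, 9, 8, 13, 5, 4, 0, 1, 6, 7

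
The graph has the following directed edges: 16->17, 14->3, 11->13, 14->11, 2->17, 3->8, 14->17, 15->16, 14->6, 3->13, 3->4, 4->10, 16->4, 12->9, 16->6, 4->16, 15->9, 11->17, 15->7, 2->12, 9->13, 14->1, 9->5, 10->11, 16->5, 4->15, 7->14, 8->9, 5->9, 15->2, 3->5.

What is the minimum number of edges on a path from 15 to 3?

3

Level 0: 15
Level 1: 2, 7, 9, 16
Level 2: 4, 5, 6, 12, 13, 14, 17
Level 3: 1, 3, 10, 11
Level 4: 8
3 first appears at level 3.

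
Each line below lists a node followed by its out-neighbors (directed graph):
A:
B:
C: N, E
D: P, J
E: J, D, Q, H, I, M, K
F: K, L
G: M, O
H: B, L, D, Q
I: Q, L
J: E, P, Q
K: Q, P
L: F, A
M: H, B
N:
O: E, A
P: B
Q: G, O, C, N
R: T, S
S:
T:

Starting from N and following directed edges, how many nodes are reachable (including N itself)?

BFS from N visits: N
Reachable nodes: 1 of 20 total.

1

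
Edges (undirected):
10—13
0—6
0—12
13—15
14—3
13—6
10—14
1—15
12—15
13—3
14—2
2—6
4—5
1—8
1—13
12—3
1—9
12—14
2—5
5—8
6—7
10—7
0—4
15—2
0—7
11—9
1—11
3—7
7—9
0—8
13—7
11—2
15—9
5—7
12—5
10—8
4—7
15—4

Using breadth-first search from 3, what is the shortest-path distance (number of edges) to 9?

Level 0: 3
Level 1: 7, 12, 13, 14
Level 2: 0, 1, 2, 4, 5, 6, 9, 10, 15
Level 3: 8, 11
9 first appears at level 2.

2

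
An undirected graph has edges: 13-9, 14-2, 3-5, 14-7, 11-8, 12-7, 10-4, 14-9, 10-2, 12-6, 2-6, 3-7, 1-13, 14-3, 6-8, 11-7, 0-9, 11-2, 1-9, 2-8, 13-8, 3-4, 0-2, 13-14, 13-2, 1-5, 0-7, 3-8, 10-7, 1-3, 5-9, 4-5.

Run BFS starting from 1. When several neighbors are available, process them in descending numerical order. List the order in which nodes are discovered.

1 13 9 5 3 14 8 2 0 4 7 11 6 10 12

Visit 1; enqueue 13, 9, 5, 3 → queue [13, 9, 5, 3]
Visit 13; enqueue 14, 8, 2 → queue [9, 5, 3, 14, 8, 2]
Visit 9; enqueue 0 → queue [5, 3, 14, 8, 2, 0]
Visit 5; enqueue 4 → queue [3, 14, 8, 2, 0, 4]
Visit 3; enqueue 7 → queue [14, 8, 2, 0, 4, 7]
Visit 14 → queue [8, 2, 0, 4, 7]
Visit 8; enqueue 11, 6 → queue [2, 0, 4, 7, 11, 6]
Visit 2; enqueue 10 → queue [0, 4, 7, 11, 6, 10]
Visit 0 → queue [4, 7, 11, 6, 10]
Visit 4 → queue [7, 11, 6, 10]
Visit 7; enqueue 12 → queue [11, 6, 10, 12]
Visit 11 → queue [6, 10, 12]
Visit 6 → queue [10, 12]
Visit 10 → queue [12]
Visit 12 → queue []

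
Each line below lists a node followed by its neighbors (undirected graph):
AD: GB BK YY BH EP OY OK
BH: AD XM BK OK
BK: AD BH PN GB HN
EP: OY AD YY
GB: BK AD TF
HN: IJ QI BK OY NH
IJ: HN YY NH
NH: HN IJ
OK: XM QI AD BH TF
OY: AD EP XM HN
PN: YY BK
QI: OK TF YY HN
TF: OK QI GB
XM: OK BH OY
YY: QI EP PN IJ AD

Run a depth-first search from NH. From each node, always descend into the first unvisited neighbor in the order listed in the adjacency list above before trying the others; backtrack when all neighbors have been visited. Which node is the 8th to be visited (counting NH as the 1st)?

BH

Visit NH
NH → HN
HN → IJ
IJ → YY
YY → QI
QI → OK
OK → XM
XM → BH
BH → AD
AD → GB
GB → BK
BK → PN
GB → TF
AD → EP
EP → OY

Visit order: NH, HN, IJ, YY, QI, OK, XM, BH, AD, GB, BK, PN, TF, EP, OY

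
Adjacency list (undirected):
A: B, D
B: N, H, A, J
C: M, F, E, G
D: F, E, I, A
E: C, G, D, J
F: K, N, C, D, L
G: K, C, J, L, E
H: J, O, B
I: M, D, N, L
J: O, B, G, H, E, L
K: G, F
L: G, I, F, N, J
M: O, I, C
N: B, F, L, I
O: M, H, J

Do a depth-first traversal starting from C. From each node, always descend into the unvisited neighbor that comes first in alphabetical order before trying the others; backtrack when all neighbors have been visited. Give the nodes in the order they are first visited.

C → E → D → A → B → H → J → G → K → F → L → I → M → O → N

Visit C
C → E
E → D
D → A
A → B
B → H
H → J
J → G
G → K
K → F
F → L
L → I
I → M
M → O
I → N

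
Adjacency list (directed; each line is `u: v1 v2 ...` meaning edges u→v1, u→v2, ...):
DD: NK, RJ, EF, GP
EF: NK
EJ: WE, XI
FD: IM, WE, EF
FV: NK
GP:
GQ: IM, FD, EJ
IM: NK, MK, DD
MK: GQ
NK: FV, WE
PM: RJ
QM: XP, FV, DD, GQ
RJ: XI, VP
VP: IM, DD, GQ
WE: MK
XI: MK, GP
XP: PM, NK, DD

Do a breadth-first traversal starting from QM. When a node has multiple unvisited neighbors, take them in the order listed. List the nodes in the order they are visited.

Visit QM; enqueue XP, FV, DD, GQ → queue [XP, FV, DD, GQ]
Visit XP; enqueue PM, NK → queue [FV, DD, GQ, PM, NK]
Visit FV → queue [DD, GQ, PM, NK]
Visit DD; enqueue RJ, EF, GP → queue [GQ, PM, NK, RJ, EF, GP]
Visit GQ; enqueue IM, FD, EJ → queue [PM, NK, RJ, EF, GP, IM, FD, EJ]
Visit PM → queue [NK, RJ, EF, GP, IM, FD, EJ]
Visit NK; enqueue WE → queue [RJ, EF, GP, IM, FD, EJ, WE]
Visit RJ; enqueue XI, VP → queue [EF, GP, IM, FD, EJ, WE, XI, VP]
Visit EF → queue [GP, IM, FD, EJ, WE, XI, VP]
Visit GP → queue [IM, FD, EJ, WE, XI, VP]
Visit IM; enqueue MK → queue [FD, EJ, WE, XI, VP, MK]
Visit FD → queue [EJ, WE, XI, VP, MK]
Visit EJ → queue [WE, XI, VP, MK]
Visit WE → queue [XI, VP, MK]
Visit XI → queue [VP, MK]
Visit VP → queue [MK]
Visit MK → queue []

QM → XP → FV → DD → GQ → PM → NK → RJ → EF → GP → IM → FD → EJ → WE → XI → VP → MK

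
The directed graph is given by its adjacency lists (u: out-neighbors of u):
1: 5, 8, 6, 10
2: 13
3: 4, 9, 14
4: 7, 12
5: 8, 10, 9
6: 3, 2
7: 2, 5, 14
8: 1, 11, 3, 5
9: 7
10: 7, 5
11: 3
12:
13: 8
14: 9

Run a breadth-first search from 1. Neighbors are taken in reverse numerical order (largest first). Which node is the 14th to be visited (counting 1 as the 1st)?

12

Visit 1; enqueue 10, 8, 6, 5 → queue [10, 8, 6, 5]
Visit 10; enqueue 7 → queue [8, 6, 5, 7]
Visit 8; enqueue 11, 3 → queue [6, 5, 7, 11, 3]
Visit 6; enqueue 2 → queue [5, 7, 11, 3, 2]
Visit 5; enqueue 9 → queue [7, 11, 3, 2, 9]
Visit 7; enqueue 14 → queue [11, 3, 2, 9, 14]
Visit 11 → queue [3, 2, 9, 14]
Visit 3; enqueue 4 → queue [2, 9, 14, 4]
Visit 2; enqueue 13 → queue [9, 14, 4, 13]
Visit 9 → queue [14, 4, 13]
Visit 14 → queue [4, 13]
Visit 4; enqueue 12 → queue [13, 12]
Visit 13 → queue [12]
Visit 12 → queue []

Visit order: 1, 10, 8, 6, 5, 7, 11, 3, 2, 9, 14, 4, 13, 12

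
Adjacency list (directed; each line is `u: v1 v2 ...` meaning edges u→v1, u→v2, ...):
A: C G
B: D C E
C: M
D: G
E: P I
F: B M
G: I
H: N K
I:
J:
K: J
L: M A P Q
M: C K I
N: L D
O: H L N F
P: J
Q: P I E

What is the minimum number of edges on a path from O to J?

3

Level 0: O
Level 1: F, H, L, N
Level 2: A, B, D, K, M, P, Q
Level 3: C, E, G, I, J
J first appears at level 3.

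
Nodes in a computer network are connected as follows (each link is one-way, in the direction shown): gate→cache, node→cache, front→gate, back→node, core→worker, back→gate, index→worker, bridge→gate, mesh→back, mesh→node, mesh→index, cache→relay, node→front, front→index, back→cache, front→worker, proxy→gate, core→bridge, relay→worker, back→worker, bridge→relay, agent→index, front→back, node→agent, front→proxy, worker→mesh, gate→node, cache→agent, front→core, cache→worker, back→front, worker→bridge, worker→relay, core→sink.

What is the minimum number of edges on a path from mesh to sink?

4

Level 0: mesh
Level 1: back, index, node
Level 2: agent, cache, front, gate, worker
Level 3: bridge, core, proxy, relay
Level 4: sink
sink first appears at level 4.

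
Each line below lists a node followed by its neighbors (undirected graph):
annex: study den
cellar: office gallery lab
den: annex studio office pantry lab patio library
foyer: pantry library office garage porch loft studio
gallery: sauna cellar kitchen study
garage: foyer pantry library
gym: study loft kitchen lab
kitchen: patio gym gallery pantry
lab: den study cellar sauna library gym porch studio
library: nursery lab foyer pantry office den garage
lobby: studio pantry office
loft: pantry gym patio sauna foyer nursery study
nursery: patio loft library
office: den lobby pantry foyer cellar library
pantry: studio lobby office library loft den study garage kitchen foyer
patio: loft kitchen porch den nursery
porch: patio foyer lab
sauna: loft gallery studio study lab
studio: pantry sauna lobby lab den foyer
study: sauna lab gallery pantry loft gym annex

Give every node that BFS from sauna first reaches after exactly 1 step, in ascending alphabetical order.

Level 0: sauna
Level 1: gallery, lab, loft, studio, study
Level 2: annex, cellar, den, foyer, gym, kitchen, library, lobby, nursery, pantry, patio, porch
Level 3: garage, office

gallery, lab, loft, studio, study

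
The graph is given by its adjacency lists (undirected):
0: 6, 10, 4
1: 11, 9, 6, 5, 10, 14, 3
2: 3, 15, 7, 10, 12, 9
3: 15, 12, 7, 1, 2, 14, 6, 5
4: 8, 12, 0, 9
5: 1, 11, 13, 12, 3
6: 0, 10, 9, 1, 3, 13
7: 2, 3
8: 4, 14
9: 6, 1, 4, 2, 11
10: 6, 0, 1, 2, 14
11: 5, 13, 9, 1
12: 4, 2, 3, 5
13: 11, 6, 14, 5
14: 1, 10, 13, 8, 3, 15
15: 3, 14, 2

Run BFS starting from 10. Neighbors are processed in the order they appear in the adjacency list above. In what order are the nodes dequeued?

10 6 0 1 2 14 9 3 13 4 11 5 15 7 12 8

Visit 10; enqueue 6, 0, 1, 2, 14 → queue [6, 0, 1, 2, 14]
Visit 6; enqueue 9, 3, 13 → queue [0, 1, 2, 14, 9, 3, 13]
Visit 0; enqueue 4 → queue [1, 2, 14, 9, 3, 13, 4]
Visit 1; enqueue 11, 5 → queue [2, 14, 9, 3, 13, 4, 11, 5]
Visit 2; enqueue 15, 7, 12 → queue [14, 9, 3, 13, 4, 11, 5, 15, 7, 12]
Visit 14; enqueue 8 → queue [9, 3, 13, 4, 11, 5, 15, 7, 12, 8]
Visit 9 → queue [3, 13, 4, 11, 5, 15, 7, 12, 8]
Visit 3 → queue [13, 4, 11, 5, 15, 7, 12, 8]
Visit 13 → queue [4, 11, 5, 15, 7, 12, 8]
Visit 4 → queue [11, 5, 15, 7, 12, 8]
Visit 11 → queue [5, 15, 7, 12, 8]
Visit 5 → queue [15, 7, 12, 8]
Visit 15 → queue [7, 12, 8]
Visit 7 → queue [12, 8]
Visit 12 → queue [8]
Visit 8 → queue []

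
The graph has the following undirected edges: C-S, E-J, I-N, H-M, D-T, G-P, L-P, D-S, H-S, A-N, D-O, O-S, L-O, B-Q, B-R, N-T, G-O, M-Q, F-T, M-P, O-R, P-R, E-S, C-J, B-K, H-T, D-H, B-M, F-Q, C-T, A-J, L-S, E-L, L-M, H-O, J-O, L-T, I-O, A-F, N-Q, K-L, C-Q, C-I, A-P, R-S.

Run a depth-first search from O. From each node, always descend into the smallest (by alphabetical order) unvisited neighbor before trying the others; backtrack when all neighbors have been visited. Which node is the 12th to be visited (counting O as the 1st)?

Q

Visit O
O → D
D → H
H → M
M → B
B → K
K → L
L → E
E → J
J → A
A → F
F → Q
Q → C
C → I
I → N
N → T
C → S
S → R
R → P
P → G

Visit order: O, D, H, M, B, K, L, E, J, A, F, Q, C, I, N, T, S, R, P, G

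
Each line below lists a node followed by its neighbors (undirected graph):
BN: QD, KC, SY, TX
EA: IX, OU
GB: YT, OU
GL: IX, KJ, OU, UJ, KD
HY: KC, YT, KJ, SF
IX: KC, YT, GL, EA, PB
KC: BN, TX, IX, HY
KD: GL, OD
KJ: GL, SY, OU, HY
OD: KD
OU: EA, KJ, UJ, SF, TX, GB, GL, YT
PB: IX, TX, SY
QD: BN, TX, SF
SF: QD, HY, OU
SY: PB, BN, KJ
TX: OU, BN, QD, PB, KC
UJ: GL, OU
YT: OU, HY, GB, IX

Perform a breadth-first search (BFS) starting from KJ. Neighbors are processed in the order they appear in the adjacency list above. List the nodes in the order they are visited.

Visit KJ; enqueue GL, SY, OU, HY → queue [GL, SY, OU, HY]
Visit GL; enqueue IX, UJ, KD → queue [SY, OU, HY, IX, UJ, KD]
Visit SY; enqueue PB, BN → queue [OU, HY, IX, UJ, KD, PB, BN]
Visit OU; enqueue EA, SF, TX, GB, YT → queue [HY, IX, UJ, KD, PB, BN, EA, SF, TX, GB, YT]
Visit HY; enqueue KC → queue [IX, UJ, KD, PB, BN, EA, SF, TX, GB, YT, KC]
Visit IX → queue [UJ, KD, PB, BN, EA, SF, TX, GB, YT, KC]
Visit UJ → queue [KD, PB, BN, EA, SF, TX, GB, YT, KC]
Visit KD; enqueue OD → queue [PB, BN, EA, SF, TX, GB, YT, KC, OD]
Visit PB → queue [BN, EA, SF, TX, GB, YT, KC, OD]
Visit BN; enqueue QD → queue [EA, SF, TX, GB, YT, KC, OD, QD]
Visit EA → queue [SF, TX, GB, YT, KC, OD, QD]
Visit SF → queue [TX, GB, YT, KC, OD, QD]
Visit TX → queue [GB, YT, KC, OD, QD]
Visit GB → queue [YT, KC, OD, QD]
Visit YT → queue [KC, OD, QD]
Visit KC → queue [OD, QD]
Visit OD → queue [QD]
Visit QD → queue []

KJ -> GL -> SY -> OU -> HY -> IX -> UJ -> KD -> PB -> BN -> EA -> SF -> TX -> GB -> YT -> KC -> OD -> QD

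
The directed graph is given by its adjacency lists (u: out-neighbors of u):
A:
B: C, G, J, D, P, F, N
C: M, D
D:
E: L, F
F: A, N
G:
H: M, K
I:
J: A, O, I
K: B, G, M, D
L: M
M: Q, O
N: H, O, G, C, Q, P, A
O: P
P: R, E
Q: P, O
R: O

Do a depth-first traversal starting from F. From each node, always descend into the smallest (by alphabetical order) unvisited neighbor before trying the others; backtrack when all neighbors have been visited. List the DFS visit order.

F A N C D M O P E L R Q G H K B J I

Visit F
F → A
F → N
N → C
C → D
C → M
M → O
O → P
P → E
E → L
P → R
M → Q
N → G
N → H
H → K
K → B
B → J
J → I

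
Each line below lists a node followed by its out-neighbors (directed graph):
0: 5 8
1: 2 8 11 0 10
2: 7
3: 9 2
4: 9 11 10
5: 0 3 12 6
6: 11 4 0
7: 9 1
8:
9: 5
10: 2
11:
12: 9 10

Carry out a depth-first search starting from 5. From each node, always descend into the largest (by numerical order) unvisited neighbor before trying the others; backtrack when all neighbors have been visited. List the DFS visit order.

5, 12, 10, 2, 7, 9, 1, 11, 8, 0, 6, 4, 3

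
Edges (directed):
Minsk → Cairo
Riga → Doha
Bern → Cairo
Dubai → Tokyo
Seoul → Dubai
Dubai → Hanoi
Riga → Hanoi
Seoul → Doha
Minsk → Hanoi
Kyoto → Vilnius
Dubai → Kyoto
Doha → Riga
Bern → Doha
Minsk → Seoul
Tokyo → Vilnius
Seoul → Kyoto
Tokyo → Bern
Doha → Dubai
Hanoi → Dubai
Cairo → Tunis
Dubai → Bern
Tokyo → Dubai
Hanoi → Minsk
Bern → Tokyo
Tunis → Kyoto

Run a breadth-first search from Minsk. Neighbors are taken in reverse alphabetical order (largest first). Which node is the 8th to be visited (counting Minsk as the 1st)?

Tunis

Visit Minsk; enqueue Seoul, Hanoi, Cairo → queue [Seoul, Hanoi, Cairo]
Visit Seoul; enqueue Kyoto, Dubai, Doha → queue [Hanoi, Cairo, Kyoto, Dubai, Doha]
Visit Hanoi → queue [Cairo, Kyoto, Dubai, Doha]
Visit Cairo; enqueue Tunis → queue [Kyoto, Dubai, Doha, Tunis]
Visit Kyoto; enqueue Vilnius → queue [Dubai, Doha, Tunis, Vilnius]
Visit Dubai; enqueue Tokyo, Bern → queue [Doha, Tunis, Vilnius, Tokyo, Bern]
Visit Doha; enqueue Riga → queue [Tunis, Vilnius, Tokyo, Bern, Riga]
Visit Tunis → queue [Vilnius, Tokyo, Bern, Riga]
Visit Vilnius → queue [Tokyo, Bern, Riga]
Visit Tokyo → queue [Bern, Riga]
Visit Bern → queue [Riga]
Visit Riga → queue []

Visit order: Minsk, Seoul, Hanoi, Cairo, Kyoto, Dubai, Doha, Tunis, Vilnius, Tokyo, Bern, Riga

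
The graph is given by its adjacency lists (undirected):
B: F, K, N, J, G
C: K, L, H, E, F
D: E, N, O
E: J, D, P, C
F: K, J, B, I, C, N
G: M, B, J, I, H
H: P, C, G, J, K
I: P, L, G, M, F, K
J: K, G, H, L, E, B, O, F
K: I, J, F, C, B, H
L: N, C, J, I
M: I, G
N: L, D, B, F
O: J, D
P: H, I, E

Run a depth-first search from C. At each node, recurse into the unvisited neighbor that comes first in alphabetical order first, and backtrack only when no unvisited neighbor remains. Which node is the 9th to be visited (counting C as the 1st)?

Visit C
C → E
E → D
D → N
N → B
B → F
F → I
I → G
G → H
H → J
J → K
J → L
J → O
H → P
G → M

Visit order: C, E, D, N, B, F, I, G, H, J, K, L, O, P, M

H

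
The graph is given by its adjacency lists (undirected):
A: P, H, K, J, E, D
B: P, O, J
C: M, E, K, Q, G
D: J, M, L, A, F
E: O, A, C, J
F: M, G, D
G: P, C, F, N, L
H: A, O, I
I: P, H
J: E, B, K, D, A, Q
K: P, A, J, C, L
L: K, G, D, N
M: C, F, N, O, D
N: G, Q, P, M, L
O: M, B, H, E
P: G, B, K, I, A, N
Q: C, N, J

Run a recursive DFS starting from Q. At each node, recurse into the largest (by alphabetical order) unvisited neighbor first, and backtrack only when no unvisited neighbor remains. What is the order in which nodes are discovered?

Visit Q
Q → N
N → P
P → K
K → L
L → G
G → F
F → M
M → O
O → H
H → I
H → A
A → J
J → E
E → C
J → D
J → B

Q → N → P → K → L → G → F → M → O → H → I → A → J → E → C → D → B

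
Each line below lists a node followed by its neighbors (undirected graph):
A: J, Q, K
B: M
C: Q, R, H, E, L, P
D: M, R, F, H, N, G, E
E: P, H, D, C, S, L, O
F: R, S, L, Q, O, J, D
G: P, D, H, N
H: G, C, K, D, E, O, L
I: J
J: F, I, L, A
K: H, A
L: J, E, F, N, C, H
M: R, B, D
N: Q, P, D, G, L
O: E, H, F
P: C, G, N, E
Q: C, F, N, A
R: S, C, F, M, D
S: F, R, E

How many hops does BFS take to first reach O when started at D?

2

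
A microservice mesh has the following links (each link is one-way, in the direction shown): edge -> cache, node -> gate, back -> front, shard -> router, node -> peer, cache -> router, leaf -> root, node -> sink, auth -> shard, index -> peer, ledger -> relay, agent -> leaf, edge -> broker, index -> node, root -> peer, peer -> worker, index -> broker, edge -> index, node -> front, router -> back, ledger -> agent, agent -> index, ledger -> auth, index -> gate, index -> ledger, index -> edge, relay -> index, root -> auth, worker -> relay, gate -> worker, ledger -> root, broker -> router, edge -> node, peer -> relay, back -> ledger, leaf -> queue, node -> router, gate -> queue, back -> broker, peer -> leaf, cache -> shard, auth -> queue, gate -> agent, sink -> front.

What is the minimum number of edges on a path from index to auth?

2

Level 0: index
Level 1: broker, edge, gate, ledger, node, peer
Level 2: agent, auth, cache, front, leaf, queue, relay, root, router, sink, worker
Level 3: back, shard
auth first appears at level 2.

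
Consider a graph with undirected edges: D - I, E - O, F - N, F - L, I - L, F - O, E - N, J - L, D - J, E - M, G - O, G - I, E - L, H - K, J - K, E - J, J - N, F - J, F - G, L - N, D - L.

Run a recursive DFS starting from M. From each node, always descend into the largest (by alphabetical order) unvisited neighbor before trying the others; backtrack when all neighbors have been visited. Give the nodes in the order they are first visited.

Visit M
M → E
E → O
O → G
G → I
I → L
L → N
N → J
J → K
K → H
J → F
J → D

M, E, O, G, I, L, N, J, K, H, F, D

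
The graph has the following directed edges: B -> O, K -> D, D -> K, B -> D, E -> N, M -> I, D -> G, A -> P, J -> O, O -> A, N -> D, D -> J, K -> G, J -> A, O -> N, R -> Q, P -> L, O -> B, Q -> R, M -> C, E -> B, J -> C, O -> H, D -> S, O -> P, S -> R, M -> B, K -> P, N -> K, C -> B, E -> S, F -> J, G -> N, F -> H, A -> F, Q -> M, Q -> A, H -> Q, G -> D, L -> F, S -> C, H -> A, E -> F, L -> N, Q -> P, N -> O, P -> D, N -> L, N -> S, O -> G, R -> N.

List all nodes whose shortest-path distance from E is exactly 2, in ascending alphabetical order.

Level 0: E
Level 1: B, F, N, S
Level 2: C, D, H, J, K, L, O, R
Level 3: A, G, P, Q
Level 4: M
Level 5: I

C, D, H, J, K, L, O, R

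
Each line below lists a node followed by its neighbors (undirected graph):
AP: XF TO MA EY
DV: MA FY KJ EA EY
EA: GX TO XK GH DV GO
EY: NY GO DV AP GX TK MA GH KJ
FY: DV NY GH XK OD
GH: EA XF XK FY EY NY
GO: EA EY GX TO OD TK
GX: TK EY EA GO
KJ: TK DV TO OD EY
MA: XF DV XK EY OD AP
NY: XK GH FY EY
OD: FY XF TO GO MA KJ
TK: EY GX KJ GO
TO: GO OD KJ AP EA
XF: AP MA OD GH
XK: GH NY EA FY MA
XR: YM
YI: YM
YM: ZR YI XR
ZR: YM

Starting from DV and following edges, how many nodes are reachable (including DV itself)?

16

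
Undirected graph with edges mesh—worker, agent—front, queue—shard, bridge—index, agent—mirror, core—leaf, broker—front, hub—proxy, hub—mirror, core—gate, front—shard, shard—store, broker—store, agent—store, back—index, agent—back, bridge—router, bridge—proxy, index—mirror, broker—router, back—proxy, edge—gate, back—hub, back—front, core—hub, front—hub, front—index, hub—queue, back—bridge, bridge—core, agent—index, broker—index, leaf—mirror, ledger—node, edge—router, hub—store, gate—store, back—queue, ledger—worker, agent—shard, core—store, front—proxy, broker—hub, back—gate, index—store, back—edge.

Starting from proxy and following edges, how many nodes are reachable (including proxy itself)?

BFS from proxy visits: proxy, back, bridge, front, hub, agent, edge, gate, index, queue, core, router, broker, shard, mirror, store, leaf
Reachable nodes: 17 of 21 total.

17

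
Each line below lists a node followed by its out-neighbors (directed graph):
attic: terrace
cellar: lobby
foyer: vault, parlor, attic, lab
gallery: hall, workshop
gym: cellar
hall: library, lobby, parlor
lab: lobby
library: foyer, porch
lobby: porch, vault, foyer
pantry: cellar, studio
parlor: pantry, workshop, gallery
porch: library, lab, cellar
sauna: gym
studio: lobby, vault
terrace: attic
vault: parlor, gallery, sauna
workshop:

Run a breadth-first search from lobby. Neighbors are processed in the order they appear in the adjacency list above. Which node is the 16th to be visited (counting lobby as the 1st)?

terrace

Visit lobby; enqueue porch, vault, foyer → queue [porch, vault, foyer]
Visit porch; enqueue library, lab, cellar → queue [vault, foyer, library, lab, cellar]
Visit vault; enqueue parlor, gallery, sauna → queue [foyer, library, lab, cellar, parlor, gallery, sauna]
Visit foyer; enqueue attic → queue [library, lab, cellar, parlor, gallery, sauna, attic]
Visit library → queue [lab, cellar, parlor, gallery, sauna, attic]
Visit lab → queue [cellar, parlor, gallery, sauna, attic]
Visit cellar → queue [parlor, gallery, sauna, attic]
Visit parlor; enqueue pantry, workshop → queue [gallery, sauna, attic, pantry, workshop]
Visit gallery; enqueue hall → queue [sauna, attic, pantry, workshop, hall]
Visit sauna; enqueue gym → queue [attic, pantry, workshop, hall, gym]
Visit attic; enqueue terrace → queue [pantry, workshop, hall, gym, terrace]
Visit pantry; enqueue studio → queue [workshop, hall, gym, terrace, studio]
Visit workshop → queue [hall, gym, terrace, studio]
Visit hall → queue [gym, terrace, studio]
Visit gym → queue [terrace, studio]
Visit terrace → queue [studio]
Visit studio → queue []

Visit order: lobby, porch, vault, foyer, library, lab, cellar, parlor, gallery, sauna, attic, pantry, workshop, hall, gym, terrace, studio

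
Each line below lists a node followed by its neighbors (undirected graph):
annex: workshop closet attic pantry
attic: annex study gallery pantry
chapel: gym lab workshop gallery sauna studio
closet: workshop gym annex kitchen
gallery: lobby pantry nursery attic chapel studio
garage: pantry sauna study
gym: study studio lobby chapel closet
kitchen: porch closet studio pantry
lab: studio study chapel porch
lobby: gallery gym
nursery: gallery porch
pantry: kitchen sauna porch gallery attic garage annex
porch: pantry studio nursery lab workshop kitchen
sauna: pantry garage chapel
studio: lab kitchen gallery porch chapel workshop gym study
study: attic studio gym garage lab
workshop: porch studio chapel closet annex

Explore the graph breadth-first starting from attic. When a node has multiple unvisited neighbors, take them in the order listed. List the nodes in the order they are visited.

attic -> annex -> study -> gallery -> pantry -> workshop -> closet -> studio -> gym -> garage -> lab -> lobby -> nursery -> chapel -> kitchen -> sauna -> porch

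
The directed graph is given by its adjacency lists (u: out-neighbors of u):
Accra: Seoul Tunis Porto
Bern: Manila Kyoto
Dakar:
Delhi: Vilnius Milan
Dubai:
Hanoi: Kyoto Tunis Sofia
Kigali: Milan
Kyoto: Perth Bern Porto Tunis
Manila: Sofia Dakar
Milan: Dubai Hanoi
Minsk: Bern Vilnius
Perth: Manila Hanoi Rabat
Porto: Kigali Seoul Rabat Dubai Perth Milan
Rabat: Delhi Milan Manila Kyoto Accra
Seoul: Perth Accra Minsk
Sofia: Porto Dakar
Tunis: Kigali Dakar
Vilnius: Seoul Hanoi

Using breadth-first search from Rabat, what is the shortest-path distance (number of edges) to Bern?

2

Level 0: Rabat
Level 1: Accra, Delhi, Kyoto, Manila, Milan
Level 2: Bern, Dakar, Dubai, Hanoi, Perth, Porto, Seoul, Sofia, Tunis, Vilnius
Level 3: Kigali, Minsk
Bern first appears at level 2.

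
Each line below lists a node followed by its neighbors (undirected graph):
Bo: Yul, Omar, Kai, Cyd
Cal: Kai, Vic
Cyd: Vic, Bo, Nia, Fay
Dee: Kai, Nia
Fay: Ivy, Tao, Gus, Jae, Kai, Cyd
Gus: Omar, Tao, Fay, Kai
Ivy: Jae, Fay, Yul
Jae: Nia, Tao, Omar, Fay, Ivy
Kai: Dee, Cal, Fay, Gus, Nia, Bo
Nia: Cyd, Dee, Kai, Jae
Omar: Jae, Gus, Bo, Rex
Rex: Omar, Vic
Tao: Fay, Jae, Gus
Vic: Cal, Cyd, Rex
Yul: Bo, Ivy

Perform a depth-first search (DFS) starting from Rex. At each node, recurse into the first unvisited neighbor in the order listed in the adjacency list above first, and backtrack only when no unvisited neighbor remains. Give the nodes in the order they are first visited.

Visit Rex
Rex → Omar
Omar → Jae
Jae → Nia
Nia → Cyd
Cyd → Vic
Vic → Cal
Cal → Kai
Kai → Dee
Kai → Fay
Fay → Ivy
Ivy → Yul
Yul → Bo
Fay → Tao
Tao → Gus

Rex Omar Jae Nia Cyd Vic Cal Kai Dee Fay Ivy Yul Bo Tao Gus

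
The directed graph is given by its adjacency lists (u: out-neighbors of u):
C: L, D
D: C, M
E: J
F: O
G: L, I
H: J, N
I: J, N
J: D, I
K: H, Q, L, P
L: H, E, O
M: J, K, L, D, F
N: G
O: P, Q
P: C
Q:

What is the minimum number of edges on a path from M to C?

Level 0: M
Level 1: D, F, J, K, L
Level 2: C, E, H, I, O, P, Q
Level 3: N
Level 4: G
C first appears at level 2.

2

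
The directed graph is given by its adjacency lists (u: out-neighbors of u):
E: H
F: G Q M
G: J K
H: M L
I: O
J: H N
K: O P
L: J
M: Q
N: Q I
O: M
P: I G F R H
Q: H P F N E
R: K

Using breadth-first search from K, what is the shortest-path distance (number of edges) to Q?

3

Level 0: K
Level 1: O, P
Level 2: F, G, H, I, M, R
Level 3: J, L, Q
Level 4: E, N
Q first appears at level 3.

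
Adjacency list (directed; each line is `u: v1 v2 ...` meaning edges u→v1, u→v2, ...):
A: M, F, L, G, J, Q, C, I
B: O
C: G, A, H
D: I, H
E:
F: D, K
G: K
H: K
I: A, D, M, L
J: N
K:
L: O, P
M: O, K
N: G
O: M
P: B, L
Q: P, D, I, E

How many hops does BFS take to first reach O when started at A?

Level 0: A
Level 1: C, F, G, I, J, L, M, Q
Level 2: D, E, H, K, N, O, P
Level 3: B
O first appears at level 2.

2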